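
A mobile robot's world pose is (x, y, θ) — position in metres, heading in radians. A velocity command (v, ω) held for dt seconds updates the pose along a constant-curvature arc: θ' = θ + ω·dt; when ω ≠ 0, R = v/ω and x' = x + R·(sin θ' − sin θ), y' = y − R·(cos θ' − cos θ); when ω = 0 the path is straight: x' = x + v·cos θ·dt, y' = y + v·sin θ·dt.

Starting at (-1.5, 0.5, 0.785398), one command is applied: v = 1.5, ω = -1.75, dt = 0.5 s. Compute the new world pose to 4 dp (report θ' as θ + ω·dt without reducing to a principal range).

θ' = 0.7854 + -1.75·0.5 = -0.0896
R = v/ω = 1.5/-1.75 = -0.8571
x' = -1.5 + -0.8571·(sin -0.0896 − sin 0.7854) = -0.8172
y' = 0.5 − -0.8571·(cos -0.0896 − cos 0.7854) = 0.7476

(-0.8172, 0.7476, -0.0896)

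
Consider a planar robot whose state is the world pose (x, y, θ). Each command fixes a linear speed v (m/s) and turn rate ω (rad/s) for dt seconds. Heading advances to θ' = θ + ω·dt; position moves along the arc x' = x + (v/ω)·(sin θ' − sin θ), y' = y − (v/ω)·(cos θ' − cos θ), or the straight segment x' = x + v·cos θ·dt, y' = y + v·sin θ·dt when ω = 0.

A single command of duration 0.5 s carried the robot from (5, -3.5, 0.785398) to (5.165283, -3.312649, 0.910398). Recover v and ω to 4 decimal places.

Δθ = 0.910398 − 0.785398 = 0.125000
ω = Δθ/dt = 0.125000/0.5 = 0.2500
R = −Δy/(cos θ' − cos θ) = 2.0000
v = R·ω = 2.0000·0.2500 = 0.5000

v = 0.5000, ω = 0.2500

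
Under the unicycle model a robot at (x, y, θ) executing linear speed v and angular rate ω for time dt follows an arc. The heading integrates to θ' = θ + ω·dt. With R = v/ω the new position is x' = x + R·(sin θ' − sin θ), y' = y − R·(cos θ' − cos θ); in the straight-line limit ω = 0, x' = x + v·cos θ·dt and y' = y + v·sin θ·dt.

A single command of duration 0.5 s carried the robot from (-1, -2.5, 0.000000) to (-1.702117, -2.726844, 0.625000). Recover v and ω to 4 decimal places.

Δθ = 0.625000 − 0.000000 = 0.625000
ω = Δθ/dt = 0.625000/0.5 = 1.2500
R = Δx/(sin θ' − sin θ) = -1.2000
v = R·ω = -1.2000·1.2500 = -1.5000

v = -1.5000, ω = 1.2500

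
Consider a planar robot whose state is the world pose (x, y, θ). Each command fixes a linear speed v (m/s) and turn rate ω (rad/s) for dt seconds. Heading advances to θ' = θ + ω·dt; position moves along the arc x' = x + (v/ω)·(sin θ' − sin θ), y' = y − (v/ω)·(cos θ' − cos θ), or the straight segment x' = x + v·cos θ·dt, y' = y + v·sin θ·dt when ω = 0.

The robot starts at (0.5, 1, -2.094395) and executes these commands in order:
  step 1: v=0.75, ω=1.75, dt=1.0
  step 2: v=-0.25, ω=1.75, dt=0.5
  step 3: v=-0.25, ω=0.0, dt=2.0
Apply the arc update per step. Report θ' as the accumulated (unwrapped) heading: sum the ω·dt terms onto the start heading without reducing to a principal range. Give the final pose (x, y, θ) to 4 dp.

step 1: θ'=-0.3444 (R=0.4286) → pose (0.7265, 0.3823, -0.3444)
step 2: θ'=0.5306 (R=-0.1429) → pose (0.6059, 0.3711, 0.5306)
step 3: θ'=0.5306 (straight) → pose (0.1747, 0.1180, 0.5306)

(0.1747, 0.1180, 0.5306)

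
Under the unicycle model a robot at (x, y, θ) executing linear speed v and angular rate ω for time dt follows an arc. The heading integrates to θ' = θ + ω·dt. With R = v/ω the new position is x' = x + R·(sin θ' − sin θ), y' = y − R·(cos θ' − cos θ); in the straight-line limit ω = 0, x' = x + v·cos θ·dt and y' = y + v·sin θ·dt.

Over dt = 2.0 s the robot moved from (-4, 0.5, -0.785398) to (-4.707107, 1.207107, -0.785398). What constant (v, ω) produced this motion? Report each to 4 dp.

v = -0.5000, ω = 0.0000

Δθ = -0.785398 − -0.785398 = 0.000000
ω = Δθ/dt = 0.000000/2.0 = 0.0000
ω = 0 → v = (Δx·cos θ + Δy·sin θ)/dt = -0.5000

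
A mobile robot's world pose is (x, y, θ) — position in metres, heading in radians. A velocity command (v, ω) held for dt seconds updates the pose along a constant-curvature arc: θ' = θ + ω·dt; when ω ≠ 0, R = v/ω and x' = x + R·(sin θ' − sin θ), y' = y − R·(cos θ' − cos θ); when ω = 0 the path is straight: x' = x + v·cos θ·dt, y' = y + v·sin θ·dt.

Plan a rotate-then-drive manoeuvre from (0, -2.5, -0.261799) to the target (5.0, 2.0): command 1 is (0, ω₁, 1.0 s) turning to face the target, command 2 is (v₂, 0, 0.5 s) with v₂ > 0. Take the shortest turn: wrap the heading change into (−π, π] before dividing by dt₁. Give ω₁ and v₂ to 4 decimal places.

heading to target = atan2(2−-2.5, 5−0) = 0.7328
Δθ = wrap(0.7328 − -0.2618) = 0.9946; ω₁ = Δθ/dt₁ = 0.9946
distance = √((5−0)² + (2−-2.5)²) = 6.7268; v₂ = distance/dt₂ = 13.4536

ω₁ = 0.9946, v₂ = 13.4536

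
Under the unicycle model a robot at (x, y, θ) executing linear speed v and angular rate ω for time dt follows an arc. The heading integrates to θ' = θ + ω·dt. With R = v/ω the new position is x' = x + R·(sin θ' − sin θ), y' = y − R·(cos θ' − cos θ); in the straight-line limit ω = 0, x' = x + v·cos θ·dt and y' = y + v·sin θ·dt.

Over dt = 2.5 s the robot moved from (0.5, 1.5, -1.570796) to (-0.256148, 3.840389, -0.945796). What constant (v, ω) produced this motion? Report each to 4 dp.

Δθ = -0.945796 − -1.570796 = 0.625000
ω = Δθ/dt = 0.625000/2.5 = 0.2500
R = −Δy/(cos θ' − cos θ) = -4.0000
v = R·ω = -4.0000·0.2500 = -1.0000

v = -1.0000, ω = 0.2500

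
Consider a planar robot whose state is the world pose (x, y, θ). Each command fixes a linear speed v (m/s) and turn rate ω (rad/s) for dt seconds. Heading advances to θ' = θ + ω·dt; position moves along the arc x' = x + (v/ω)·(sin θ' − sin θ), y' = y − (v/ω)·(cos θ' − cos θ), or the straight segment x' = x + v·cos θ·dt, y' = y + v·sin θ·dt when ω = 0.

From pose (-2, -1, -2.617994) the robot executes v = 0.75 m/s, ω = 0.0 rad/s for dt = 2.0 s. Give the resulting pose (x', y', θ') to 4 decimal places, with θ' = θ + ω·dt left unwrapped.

θ' = -2.6180 + 0.0·2.0 = -2.6180
ω = 0 → straight: x' = -2 + 0.75·cos(-2.6180)·2.0 = -3.2990
y' = -1 + 0.75·sin(-2.6180)·2.0 = -1.7500

(-3.2990, -1.7500, -2.6180)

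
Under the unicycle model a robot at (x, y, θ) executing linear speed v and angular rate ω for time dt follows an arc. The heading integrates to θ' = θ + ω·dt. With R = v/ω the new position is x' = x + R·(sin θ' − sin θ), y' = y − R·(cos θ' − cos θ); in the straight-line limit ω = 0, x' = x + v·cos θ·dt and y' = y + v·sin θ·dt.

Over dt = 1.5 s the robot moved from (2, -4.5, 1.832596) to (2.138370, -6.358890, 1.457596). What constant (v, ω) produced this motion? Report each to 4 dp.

Δθ = 1.457596 − 1.832596 = -0.375000
ω = Δθ/dt = -0.375000/1.5 = -0.2500
R = −Δy/(cos θ' − cos θ) = 5.0000
v = R·ω = 5.0000·-0.2500 = -1.2500

v = -1.2500, ω = -0.2500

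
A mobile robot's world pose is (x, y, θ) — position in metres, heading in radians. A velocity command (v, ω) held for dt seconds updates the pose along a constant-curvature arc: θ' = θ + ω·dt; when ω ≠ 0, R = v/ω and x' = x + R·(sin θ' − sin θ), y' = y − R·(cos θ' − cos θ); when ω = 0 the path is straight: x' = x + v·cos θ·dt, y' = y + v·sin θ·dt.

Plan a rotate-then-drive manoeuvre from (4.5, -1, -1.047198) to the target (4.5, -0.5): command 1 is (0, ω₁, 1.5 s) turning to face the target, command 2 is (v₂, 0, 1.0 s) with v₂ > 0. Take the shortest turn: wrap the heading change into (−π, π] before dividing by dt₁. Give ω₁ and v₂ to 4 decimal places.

ω₁ = 1.7453, v₂ = 0.5000

heading to target = atan2(-0.5−-1, 4.5−4.5) = 1.5708
Δθ = wrap(1.5708 − -1.0472) = 2.6180; ω₁ = Δθ/dt₁ = 1.7453
distance = √((4.5−4.5)² + (-0.5−-1)²) = 0.5000; v₂ = distance/dt₂ = 0.5000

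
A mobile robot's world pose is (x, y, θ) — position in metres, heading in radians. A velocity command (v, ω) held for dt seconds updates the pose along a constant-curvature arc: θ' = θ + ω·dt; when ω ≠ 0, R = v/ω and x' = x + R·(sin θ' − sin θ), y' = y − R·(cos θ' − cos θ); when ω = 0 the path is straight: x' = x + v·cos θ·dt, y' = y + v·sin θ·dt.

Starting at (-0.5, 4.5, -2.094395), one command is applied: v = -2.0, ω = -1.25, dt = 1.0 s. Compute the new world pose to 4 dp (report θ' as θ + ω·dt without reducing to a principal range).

θ' = -2.0944 + -1.25·1.0 = -3.3444
R = v/ω = -2.0/-1.25 = 1.6000
x' = -0.5 + 1.6000·(sin -3.3444 − sin -2.0944) = 1.2079
y' = 4.5 − 1.6000·(cos -3.3444 − cos -2.0944) = 5.2672

(1.2079, 5.2672, -3.3444)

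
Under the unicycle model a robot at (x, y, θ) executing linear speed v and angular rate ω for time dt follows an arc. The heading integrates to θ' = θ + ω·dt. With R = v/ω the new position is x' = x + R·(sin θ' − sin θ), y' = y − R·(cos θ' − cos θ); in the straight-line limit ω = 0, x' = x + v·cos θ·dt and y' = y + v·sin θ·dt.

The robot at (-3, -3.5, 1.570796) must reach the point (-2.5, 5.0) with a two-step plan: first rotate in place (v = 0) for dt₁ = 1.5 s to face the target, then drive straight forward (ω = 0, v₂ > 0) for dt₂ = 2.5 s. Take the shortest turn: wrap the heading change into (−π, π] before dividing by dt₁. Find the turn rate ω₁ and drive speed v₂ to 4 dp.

heading to target = atan2(5−-3.5, -2.5−-3) = 1.5120
Δθ = wrap(1.5120 − 1.5708) = -0.0588; ω₁ = Δθ/dt₁ = -0.0392
distance = √((-2.5−-3)² + (5−-3.5)²) = 8.5147; v₂ = distance/dt₂ = 3.4059

ω₁ = -0.0392, v₂ = 3.4059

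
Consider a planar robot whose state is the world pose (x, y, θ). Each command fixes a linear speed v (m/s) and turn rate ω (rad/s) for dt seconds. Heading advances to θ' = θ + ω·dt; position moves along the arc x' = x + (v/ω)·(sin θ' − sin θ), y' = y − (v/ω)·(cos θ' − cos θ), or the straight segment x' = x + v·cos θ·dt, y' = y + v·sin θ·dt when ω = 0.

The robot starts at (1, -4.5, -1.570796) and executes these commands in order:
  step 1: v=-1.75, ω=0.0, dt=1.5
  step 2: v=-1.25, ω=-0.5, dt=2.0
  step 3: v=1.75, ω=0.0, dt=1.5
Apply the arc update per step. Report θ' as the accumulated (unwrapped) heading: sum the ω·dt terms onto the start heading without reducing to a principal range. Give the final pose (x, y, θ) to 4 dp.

step 1: θ'=-1.5708 (straight) → pose (1.0000, -1.8750, -1.5708)
step 2: θ'=-2.5708 (R=2.5000) → pose (2.1492, 0.2287, -2.5708)
step 3: θ'=-2.5708 (straight) → pose (-0.0596, -1.1896, -2.5708)

(-0.0596, -1.1896, -2.5708)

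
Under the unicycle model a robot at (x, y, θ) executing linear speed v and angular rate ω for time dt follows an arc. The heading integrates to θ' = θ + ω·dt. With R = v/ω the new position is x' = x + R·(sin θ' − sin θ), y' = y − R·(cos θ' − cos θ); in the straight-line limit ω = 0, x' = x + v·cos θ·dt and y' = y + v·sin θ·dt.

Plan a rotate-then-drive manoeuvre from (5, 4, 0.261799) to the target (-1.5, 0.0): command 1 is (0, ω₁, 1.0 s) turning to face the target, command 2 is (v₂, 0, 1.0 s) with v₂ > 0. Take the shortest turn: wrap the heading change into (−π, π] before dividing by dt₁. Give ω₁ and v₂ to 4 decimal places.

heading to target = atan2(0−4, -1.5−5) = -2.5899
Δθ = wrap(-2.5899 − 0.2618) = -2.8517; ω₁ = Δθ/dt₁ = -2.8517
distance = √((-1.5−5)² + (0−4)²) = 7.6322; v₂ = distance/dt₂ = 7.6322

ω₁ = -2.8517, v₂ = 7.6322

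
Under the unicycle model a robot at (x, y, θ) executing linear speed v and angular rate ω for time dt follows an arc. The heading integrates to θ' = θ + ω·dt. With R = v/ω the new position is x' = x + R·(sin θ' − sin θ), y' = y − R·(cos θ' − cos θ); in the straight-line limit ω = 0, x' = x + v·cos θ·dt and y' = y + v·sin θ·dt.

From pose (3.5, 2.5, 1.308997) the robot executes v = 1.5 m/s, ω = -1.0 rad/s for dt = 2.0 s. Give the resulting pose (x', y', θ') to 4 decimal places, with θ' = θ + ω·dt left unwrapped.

(5.9049, 3.2677, -0.6910)

θ' = 1.3090 + -1.0·2.0 = -0.6910
R = v/ω = 1.5/-1.0 = -1.5000
x' = 3.5 + -1.5000·(sin -0.6910 − sin 1.3090) = 5.9049
y' = 2.5 − -1.5000·(cos -0.6910 − cos 1.3090) = 3.2677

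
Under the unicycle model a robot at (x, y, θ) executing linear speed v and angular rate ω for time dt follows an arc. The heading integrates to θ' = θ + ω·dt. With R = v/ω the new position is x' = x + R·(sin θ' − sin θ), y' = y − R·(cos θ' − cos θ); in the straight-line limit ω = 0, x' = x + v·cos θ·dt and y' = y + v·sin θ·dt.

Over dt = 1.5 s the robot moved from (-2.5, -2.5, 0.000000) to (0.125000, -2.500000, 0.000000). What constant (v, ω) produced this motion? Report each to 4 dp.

Δθ = 0.000000 − 0.000000 = 0.000000
ω = Δθ/dt = 0.000000/1.5 = 0.0000
ω = 0 → v = (Δx·cos θ + Δy·sin θ)/dt = 1.7500

v = 1.7500, ω = 0.0000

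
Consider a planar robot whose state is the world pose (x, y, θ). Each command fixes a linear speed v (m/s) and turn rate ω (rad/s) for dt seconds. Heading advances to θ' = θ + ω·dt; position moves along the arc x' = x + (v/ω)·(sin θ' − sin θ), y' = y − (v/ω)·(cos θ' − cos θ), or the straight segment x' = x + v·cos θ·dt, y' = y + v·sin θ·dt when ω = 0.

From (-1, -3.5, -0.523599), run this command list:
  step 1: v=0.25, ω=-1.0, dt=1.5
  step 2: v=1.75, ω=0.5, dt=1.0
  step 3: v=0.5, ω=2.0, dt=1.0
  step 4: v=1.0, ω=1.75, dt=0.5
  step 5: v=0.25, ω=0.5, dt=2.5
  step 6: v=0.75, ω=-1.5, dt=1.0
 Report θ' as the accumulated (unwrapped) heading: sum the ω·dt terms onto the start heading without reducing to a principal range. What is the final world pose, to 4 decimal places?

step 1: θ'=-2.0236 (R=-0.2500) → pose (-0.9002, -3.8259, -2.0236)
step 2: θ'=-1.5236 (R=3.5000) → pose (-1.2490, -5.5222, -1.5236)
step 3: θ'=0.4764 (R=0.2500) → pose (-0.8846, -5.7326, 0.4764)
step 4: θ'=1.3514 (R=0.5714) → pose (-0.5890, -5.3491, 1.3514)
step 5: θ'=2.6014 (R=0.5000) → pose (-0.8198, -4.8115, 2.6014)
step 6: θ'=1.1014 (R=-0.5000) → pose (-1.0086, -4.1565, 1.1014)

(-1.0086, -4.1565, 1.1014)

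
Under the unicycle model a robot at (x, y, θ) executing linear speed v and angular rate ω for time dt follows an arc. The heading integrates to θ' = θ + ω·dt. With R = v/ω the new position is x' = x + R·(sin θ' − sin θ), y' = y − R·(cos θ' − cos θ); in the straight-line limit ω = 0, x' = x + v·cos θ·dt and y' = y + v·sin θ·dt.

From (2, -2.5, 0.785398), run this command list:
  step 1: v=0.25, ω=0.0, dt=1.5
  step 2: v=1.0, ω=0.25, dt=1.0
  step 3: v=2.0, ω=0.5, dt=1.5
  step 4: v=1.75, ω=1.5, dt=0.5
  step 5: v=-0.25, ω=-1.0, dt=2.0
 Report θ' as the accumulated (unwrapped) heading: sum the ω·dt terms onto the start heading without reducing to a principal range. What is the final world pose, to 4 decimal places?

step 1: θ'=0.7854 (straight) → pose (2.2652, -2.2348, 0.7854)
step 2: θ'=1.0354 (R=4.0000) → pose (2.8770, -1.4471, 1.0354)
step 3: θ'=1.7854 (R=4.0000) → pose (3.3450, 1.4454, 1.7854)
step 4: θ'=2.5354 (R=1.1667) → pose (2.8698, 2.1558, 2.5354)
step 5: θ'=0.5354 (R=0.2500) → pose (2.8549, 1.7353, 0.5354)

(2.8549, 1.7353, 0.5354)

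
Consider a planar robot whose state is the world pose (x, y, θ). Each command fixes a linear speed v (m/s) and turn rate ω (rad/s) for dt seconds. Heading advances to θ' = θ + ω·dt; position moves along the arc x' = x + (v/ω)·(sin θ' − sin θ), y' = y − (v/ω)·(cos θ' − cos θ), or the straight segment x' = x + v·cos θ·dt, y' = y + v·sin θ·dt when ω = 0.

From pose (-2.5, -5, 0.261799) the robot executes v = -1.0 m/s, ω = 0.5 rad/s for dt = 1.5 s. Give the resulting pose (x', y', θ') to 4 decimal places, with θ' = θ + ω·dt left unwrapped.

θ' = 0.2618 + 0.5·1.5 = 1.0118
R = v/ω = -1.0/0.5 = -2.0000
x' = -2.5 + -2.0000·(sin 1.0118 − sin 0.2618) = -3.6779
y' = -5 − -2.0000·(cos 1.0118 − cos 0.2618) = -5.8712

(-3.6779, -5.8712, 1.0118)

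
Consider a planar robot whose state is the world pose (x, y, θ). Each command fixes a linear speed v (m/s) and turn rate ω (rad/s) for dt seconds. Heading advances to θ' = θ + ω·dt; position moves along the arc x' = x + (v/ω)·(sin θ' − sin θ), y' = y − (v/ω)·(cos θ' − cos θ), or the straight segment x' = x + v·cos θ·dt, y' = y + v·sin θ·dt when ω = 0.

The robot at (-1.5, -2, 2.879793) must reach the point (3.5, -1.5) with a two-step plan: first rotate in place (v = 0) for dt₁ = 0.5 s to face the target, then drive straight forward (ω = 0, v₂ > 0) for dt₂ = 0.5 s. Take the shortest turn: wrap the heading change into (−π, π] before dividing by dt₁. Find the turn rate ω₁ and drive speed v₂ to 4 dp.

heading to target = atan2(-1.5−-2, 3.5−-1.5) = 0.0997
Δθ = wrap(0.0997 − 2.8798) = -2.7801; ω₁ = Δθ/dt₁ = -5.5602
distance = √((3.5−-1.5)² + (-1.5−-2)²) = 5.0249; v₂ = distance/dt₂ = 10.0499

ω₁ = -5.5602, v₂ = 10.0499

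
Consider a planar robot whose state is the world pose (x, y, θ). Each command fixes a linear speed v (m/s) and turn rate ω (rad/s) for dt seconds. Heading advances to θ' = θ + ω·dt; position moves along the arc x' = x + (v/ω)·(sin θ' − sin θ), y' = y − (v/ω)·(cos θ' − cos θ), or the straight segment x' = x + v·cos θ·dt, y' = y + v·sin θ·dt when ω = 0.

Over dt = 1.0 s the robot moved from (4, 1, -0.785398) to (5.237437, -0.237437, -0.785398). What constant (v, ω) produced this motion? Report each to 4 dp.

Δθ = -0.785398 − -0.785398 = 0.000000
ω = Δθ/dt = 0.000000/1.0 = 0.0000
ω = 0 → v = (Δx·cos θ + Δy·sin θ)/dt = 1.7500

v = 1.7500, ω = 0.0000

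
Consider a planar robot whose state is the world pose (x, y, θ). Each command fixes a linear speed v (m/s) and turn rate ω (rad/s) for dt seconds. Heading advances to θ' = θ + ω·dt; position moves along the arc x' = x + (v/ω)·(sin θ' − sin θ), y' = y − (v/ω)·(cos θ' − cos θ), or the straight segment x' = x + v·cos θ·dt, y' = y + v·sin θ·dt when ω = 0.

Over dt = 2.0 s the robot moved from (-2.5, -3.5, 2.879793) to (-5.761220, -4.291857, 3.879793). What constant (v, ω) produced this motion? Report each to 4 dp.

Δθ = 3.879793 − 2.879793 = 1.000000
ω = Δθ/dt = 1.000000/2.0 = 0.5000
R = Δx/(sin θ' − sin θ) = 3.5000
v = R·ω = 3.5000·0.5000 = 1.7500

v = 1.7500, ω = 0.5000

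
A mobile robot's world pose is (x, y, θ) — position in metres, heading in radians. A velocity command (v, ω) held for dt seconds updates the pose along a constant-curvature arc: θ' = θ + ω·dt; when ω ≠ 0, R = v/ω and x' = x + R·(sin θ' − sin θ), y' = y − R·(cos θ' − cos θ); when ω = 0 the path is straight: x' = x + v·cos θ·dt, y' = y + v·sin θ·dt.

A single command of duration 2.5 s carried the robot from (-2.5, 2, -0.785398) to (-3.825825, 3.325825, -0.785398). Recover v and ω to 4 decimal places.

v = -0.7500, ω = 0.0000

Δθ = -0.785398 − -0.785398 = 0.000000
ω = Δθ/dt = 0.000000/2.5 = 0.0000
ω = 0 → v = (Δx·cos θ + Δy·sin θ)/dt = -0.7500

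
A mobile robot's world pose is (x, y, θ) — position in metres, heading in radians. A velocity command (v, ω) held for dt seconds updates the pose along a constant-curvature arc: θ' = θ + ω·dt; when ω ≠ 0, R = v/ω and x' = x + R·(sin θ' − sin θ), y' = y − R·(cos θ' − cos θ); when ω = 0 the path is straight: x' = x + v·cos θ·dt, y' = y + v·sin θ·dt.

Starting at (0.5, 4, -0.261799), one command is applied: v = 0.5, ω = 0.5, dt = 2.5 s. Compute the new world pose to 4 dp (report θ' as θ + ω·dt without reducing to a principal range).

θ' = -0.2618 + 0.5·2.5 = 0.9882
R = v/ω = 0.5/0.5 = 1.0000
x' = 0.5 + 1.0000·(sin 0.9882 − sin -0.2618) = 1.5939
y' = 4 − 1.0000·(cos 0.9882 − cos -0.2618) = 4.4157

(1.5939, 4.4157, 0.9882)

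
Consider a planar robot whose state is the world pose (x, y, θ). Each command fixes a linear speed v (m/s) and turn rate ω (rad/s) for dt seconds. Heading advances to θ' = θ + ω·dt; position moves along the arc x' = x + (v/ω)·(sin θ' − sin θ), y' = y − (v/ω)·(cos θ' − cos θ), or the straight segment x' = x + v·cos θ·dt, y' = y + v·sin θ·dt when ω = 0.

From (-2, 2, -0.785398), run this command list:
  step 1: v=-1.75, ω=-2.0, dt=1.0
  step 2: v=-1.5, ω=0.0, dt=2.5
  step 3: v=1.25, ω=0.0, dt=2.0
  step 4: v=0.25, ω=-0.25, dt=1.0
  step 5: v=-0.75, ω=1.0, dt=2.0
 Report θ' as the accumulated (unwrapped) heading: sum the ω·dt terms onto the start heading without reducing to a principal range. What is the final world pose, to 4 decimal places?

(-0.1920, 4.9460, -1.0354)

step 1: θ'=-2.7854 (R=0.8750) → pose (-1.6864, 3.4388, -2.7854)
step 2: θ'=-2.7854 (straight) → pose (1.8282, 4.7465, -2.7854)
step 3: θ'=-2.7854 (straight) → pose (-0.5149, 3.8747, -2.7854)
step 4: θ'=-3.0354 (R=-1.0000) → pose (-0.7576, 3.8175, -3.0354)
step 5: θ'=-1.0354 (R=-0.7500) → pose (-0.1920, 4.9460, -1.0354)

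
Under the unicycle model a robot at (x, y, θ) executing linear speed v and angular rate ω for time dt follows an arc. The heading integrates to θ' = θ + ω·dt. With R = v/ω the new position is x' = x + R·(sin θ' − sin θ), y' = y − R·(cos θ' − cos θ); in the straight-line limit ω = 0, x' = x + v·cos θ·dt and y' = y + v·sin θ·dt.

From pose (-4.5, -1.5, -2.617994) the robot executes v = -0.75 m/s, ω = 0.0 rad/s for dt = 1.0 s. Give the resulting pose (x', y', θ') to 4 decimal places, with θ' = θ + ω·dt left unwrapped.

θ' = -2.6180 + 0.0·1.0 = -2.6180
ω = 0 → straight: x' = -4.5 + -0.75·cos(-2.6180)·1.0 = -3.8505
y' = -1.5 + -0.75·sin(-2.6180)·1.0 = -1.1250

(-3.8505, -1.1250, -2.6180)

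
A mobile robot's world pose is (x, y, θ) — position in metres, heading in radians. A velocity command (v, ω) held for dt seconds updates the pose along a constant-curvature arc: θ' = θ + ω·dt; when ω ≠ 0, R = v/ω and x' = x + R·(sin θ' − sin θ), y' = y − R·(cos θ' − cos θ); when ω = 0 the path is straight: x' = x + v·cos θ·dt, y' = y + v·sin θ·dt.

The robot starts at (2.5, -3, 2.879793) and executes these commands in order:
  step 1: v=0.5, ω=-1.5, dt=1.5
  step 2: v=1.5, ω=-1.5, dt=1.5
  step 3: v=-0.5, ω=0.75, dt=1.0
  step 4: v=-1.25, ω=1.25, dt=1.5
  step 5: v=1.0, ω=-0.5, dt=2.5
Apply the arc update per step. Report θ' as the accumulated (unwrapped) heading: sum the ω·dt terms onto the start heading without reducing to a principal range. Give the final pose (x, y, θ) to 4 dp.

step 1: θ'=0.6298 (R=-0.3333) → pose (2.3899, -2.4086, 0.6298)
step 2: θ'=-1.6202 (R=-1.0000) → pose (3.9777, -3.2662, -1.6202)
step 3: θ'=-0.8702 (R=-0.6667) → pose (3.8215, -2.8035, -0.8702)
step 4: θ'=1.0048 (R=-1.0000) → pose (2.2130, -2.9119, 1.0048)
step 5: θ'=-0.2452 (R=-2.0000) → pose (4.3866, -2.0442, -0.2452)

(4.3866, -2.0442, -0.2452)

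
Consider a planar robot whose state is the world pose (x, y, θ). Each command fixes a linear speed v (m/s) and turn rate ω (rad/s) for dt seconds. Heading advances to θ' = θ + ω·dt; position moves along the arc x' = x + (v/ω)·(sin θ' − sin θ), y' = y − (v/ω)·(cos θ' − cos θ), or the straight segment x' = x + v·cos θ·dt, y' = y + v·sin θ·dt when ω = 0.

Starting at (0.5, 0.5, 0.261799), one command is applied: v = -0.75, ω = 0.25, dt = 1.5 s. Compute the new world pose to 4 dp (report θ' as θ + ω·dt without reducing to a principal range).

θ' = 0.2618 + 0.25·1.5 = 0.6368
R = v/ω = -0.75/0.25 = -3.0000
x' = 0.5 + -3.0000·(sin 0.6368 − sin 0.2618) = -0.5074
y' = 0.5 − -3.0000·(cos 0.6368 − cos 0.2618) = 0.0142

(-0.5074, 0.0142, 0.6368)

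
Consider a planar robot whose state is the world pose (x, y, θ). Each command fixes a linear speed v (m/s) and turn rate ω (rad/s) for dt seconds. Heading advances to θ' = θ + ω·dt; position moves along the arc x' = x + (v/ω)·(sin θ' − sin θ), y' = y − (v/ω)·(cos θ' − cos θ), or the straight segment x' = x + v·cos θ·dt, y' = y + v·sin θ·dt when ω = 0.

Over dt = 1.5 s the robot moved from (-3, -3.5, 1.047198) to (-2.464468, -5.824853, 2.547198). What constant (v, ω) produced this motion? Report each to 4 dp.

v = -1.7500, ω = 1.0000

Δθ = 2.547198 − 1.047198 = 1.500000
ω = Δθ/dt = 1.500000/1.5 = 1.0000
R = −Δy/(cos θ' − cos θ) = -1.7500
v = R·ω = -1.7500·1.0000 = -1.7500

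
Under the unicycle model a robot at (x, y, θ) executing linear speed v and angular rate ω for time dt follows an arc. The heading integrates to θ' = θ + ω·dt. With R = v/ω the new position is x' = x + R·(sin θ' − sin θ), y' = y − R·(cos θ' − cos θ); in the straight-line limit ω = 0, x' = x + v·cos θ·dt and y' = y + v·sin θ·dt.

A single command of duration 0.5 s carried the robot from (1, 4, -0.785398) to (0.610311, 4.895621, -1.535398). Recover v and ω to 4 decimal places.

v = -2.0000, ω = -1.5000

Δθ = -1.535398 − -0.785398 = -0.750000
ω = Δθ/dt = -0.750000/0.5 = -1.5000
R = −Δy/(cos θ' − cos θ) = 1.3333
v = R·ω = 1.3333·-1.5000 = -2.0000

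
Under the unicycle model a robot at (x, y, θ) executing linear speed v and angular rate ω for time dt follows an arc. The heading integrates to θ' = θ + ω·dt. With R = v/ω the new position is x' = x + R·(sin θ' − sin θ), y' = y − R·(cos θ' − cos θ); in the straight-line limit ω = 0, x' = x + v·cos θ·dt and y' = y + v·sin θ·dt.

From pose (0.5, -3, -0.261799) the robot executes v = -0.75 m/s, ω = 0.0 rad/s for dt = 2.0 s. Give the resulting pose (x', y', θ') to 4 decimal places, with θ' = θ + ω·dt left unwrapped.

(-0.9489, -2.6118, -0.2618)

θ' = -0.2618 + 0.0·2.0 = -0.2618
ω = 0 → straight: x' = 0.5 + -0.75·cos(-0.2618)·2.0 = -0.9489
y' = -3 + -0.75·sin(-0.2618)·2.0 = -2.6118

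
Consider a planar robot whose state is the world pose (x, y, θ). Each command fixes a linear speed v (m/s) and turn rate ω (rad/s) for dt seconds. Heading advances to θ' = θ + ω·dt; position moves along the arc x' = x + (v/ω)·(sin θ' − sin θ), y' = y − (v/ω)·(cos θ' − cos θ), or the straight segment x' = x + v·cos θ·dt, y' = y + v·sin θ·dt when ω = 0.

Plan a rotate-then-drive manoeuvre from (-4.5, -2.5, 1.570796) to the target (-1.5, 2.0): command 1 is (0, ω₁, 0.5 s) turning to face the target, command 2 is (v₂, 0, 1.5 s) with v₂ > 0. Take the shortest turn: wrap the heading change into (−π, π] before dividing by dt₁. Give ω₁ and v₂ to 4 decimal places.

ω₁ = -1.1760, v₂ = 3.6056

heading to target = atan2(2−-2.5, -1.5−-4.5) = 0.9828
Δθ = wrap(0.9828 − 1.5708) = -0.5880; ω₁ = Δθ/dt₁ = -1.1760
distance = √((-1.5−-4.5)² + (2−-2.5)²) = 5.4083; v₂ = distance/dt₂ = 3.6056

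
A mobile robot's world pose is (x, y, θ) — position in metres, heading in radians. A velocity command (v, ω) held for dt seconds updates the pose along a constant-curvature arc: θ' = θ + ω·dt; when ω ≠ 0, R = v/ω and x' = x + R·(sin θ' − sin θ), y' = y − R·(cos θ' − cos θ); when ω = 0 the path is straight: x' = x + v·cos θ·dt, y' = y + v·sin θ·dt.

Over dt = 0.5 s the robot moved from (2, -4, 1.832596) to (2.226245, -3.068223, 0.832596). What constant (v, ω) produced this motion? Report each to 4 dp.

Δθ = 0.832596 − 1.832596 = -1.000000
ω = Δθ/dt = -1.000000/0.5 = -2.0000
R = −Δy/(cos θ' − cos θ) = -1.0000
v = R·ω = -1.0000·-2.0000 = 2.0000

v = 2.0000, ω = -2.0000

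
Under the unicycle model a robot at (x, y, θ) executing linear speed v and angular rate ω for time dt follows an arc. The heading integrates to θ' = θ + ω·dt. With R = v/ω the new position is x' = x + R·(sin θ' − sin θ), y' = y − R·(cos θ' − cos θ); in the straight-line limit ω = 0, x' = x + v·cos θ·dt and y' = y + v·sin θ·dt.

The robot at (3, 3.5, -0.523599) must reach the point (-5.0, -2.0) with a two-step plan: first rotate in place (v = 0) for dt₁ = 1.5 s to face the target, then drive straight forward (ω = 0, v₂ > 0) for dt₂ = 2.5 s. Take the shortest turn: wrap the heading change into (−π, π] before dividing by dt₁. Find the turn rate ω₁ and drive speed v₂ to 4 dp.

heading to target = atan2(-2−3.5, -5−3) = -2.5393
Δθ = wrap(-2.5393 − -0.5236) = -2.0157; ω₁ = Δθ/dt₁ = -1.3438
distance = √((-5−3)² + (-2−3.5)²) = 9.7082; v₂ = distance/dt₂ = 3.8833

ω₁ = -1.3438, v₂ = 3.8833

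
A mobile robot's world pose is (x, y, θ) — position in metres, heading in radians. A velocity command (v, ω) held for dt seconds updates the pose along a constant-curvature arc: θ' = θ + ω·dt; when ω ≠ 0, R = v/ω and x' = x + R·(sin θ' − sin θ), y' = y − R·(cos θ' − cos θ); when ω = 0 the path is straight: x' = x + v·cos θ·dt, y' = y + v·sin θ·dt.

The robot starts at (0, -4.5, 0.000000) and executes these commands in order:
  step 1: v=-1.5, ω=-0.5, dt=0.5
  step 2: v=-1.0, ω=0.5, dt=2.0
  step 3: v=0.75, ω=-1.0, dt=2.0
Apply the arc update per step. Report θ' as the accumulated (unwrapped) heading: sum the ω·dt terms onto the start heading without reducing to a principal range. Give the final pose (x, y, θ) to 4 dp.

step 1: θ'=-0.2500 (R=3.0000) → pose (-0.7422, -4.4067, -0.2500)
step 2: θ'=0.7500 (R=-2.0000) → pose (-2.6003, -4.8812, 0.7500)
step 3: θ'=-1.2500 (R=-0.7500) → pose (-1.3773, -5.1935, -1.2500)

(-1.3773, -5.1935, -1.2500)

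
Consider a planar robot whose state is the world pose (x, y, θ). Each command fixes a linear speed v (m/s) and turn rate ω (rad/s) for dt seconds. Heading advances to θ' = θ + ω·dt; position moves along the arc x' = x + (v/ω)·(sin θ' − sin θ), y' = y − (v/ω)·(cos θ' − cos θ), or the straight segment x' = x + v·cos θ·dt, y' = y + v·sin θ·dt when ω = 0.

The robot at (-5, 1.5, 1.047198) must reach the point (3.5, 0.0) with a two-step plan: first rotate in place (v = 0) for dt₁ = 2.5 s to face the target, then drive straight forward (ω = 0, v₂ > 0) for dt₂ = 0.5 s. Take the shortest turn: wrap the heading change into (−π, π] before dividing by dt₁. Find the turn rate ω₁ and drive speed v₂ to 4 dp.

ω₁ = -0.4887, v₂ = 17.2627

heading to target = atan2(0−1.5, 3.5−-5) = -0.1747
Δθ = wrap(-0.1747 − 1.0472) = -1.2219; ω₁ = Δθ/dt₁ = -0.4887
distance = √((3.5−-5)² + (0−1.5)²) = 8.6313; v₂ = distance/dt₂ = 17.2627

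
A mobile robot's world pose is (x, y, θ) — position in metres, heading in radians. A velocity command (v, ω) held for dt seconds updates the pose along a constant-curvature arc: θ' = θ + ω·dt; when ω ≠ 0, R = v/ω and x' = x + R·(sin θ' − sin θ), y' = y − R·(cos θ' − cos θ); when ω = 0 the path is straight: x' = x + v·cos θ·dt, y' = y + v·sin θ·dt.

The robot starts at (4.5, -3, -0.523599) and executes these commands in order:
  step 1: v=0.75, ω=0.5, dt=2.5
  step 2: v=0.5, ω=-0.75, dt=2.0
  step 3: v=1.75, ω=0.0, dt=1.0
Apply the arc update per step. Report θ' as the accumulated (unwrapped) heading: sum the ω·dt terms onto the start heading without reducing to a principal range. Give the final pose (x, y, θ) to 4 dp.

(8.4068, -4.0665, -0.7736)

step 1: θ'=0.7264 (R=1.5000) → pose (6.2463, -2.8223, 0.7264)
step 2: θ'=-0.7736 (R=-0.6667) → pose (7.1549, -2.8438, -0.7736)
step 3: θ'=-0.7736 (straight) → pose (8.4068, -4.0665, -0.7736)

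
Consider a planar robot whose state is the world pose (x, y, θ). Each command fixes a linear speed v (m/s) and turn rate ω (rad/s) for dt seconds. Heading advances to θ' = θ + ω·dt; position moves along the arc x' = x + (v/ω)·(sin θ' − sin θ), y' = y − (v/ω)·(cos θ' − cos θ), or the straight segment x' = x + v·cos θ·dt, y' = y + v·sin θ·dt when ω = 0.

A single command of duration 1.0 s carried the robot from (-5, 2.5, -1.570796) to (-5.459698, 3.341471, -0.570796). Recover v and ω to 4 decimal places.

Δθ = -0.570796 − -1.570796 = 1.000000
ω = Δθ/dt = 1.000000/1.0 = 1.0000
R = −Δy/(cos θ' − cos θ) = -1.0000
v = R·ω = -1.0000·1.0000 = -1.0000

v = -1.0000, ω = 1.0000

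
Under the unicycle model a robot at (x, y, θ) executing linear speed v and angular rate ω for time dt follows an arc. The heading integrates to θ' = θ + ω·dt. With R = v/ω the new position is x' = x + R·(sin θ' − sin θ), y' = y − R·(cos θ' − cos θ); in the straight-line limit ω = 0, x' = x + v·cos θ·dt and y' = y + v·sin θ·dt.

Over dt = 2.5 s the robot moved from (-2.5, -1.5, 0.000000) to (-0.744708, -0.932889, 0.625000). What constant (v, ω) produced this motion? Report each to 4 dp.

v = 0.7500, ω = 0.2500

Δθ = 0.625000 − 0.000000 = 0.625000
ω = Δθ/dt = 0.625000/2.5 = 0.2500
R = Δx/(sin θ' − sin θ) = 3.0000
v = R·ω = 3.0000·0.2500 = 0.7500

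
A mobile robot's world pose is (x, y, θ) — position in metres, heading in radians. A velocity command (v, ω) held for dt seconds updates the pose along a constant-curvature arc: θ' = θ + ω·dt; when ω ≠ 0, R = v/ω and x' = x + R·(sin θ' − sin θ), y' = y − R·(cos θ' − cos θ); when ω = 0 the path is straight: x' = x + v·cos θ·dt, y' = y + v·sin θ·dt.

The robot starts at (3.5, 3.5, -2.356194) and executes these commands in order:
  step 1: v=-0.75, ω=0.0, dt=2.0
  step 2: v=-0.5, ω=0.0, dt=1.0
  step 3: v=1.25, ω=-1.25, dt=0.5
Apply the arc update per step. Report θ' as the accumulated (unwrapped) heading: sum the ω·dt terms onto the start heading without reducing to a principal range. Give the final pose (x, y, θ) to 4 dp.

(4.3668, 4.6342, -2.9812)

step 1: θ'=-2.3562 (straight) → pose (4.5607, 4.5607, -2.3562)
step 2: θ'=-2.3562 (straight) → pose (4.9142, 4.9142, -2.3562)
step 3: θ'=-2.9812 (R=-1.0000) → pose (4.3668, 4.6342, -2.9812)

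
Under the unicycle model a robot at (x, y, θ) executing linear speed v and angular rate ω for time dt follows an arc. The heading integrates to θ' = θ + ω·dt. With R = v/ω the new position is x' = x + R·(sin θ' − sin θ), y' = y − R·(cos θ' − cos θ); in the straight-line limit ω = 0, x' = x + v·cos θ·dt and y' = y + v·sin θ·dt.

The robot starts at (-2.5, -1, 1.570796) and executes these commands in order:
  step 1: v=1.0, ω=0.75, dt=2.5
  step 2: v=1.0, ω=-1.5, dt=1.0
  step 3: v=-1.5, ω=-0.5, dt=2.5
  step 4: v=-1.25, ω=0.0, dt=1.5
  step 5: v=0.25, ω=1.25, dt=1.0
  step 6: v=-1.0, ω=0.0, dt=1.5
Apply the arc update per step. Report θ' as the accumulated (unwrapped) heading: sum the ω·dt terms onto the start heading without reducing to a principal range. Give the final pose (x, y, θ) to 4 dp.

step 1: θ'=3.4458 (R=1.3333) → pose (-4.2327, 0.2721, 3.4458)
step 2: θ'=1.9458 (R=-0.6667) → pose (-5.0527, 0.6640, 1.9458)
step 3: θ'=0.6958 (R=3.0000) → pose (-5.9213, -2.7375, 0.6958)
step 4: θ'=0.6958 (straight) → pose (-7.3604, -3.9393, 0.6958)
step 5: θ'=1.9458 (R=0.2000) → pose (-7.3025, -3.7126, 1.9458)
step 6: θ'=1.9458 (straight) → pose (-6.7531, -5.1083, 1.9458)

(-6.7531, -5.1083, 1.9458)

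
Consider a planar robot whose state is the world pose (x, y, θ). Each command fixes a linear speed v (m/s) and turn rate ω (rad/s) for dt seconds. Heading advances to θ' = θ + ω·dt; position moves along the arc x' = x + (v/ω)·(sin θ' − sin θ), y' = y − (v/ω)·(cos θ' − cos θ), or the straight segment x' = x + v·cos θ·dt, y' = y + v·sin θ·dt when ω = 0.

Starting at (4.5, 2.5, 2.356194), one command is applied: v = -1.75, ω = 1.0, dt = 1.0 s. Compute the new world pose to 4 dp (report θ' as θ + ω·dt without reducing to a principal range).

θ' = 2.3562 + 1.0·1.0 = 3.3562
R = v/ω = -1.75/1.0 = -1.7500
x' = 4.5 + -1.7500·(sin 3.3562 − sin 2.3562) = 6.1101
y' = 2.5 − -1.7500·(cos 3.3562 − cos 2.3562) = 2.0276

(6.1101, 2.0276, 3.3562)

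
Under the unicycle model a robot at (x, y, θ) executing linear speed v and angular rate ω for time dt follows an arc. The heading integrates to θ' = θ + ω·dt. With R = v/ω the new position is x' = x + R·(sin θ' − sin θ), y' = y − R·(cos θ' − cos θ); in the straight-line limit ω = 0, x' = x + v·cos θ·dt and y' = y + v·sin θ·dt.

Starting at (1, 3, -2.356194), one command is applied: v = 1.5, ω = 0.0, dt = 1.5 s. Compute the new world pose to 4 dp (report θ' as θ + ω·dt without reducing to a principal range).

θ' = -2.3562 + 0.0·1.5 = -2.3562
ω = 0 → straight: x' = 1 + 1.5·cos(-2.3562)·1.5 = -0.5910
y' = 3 + 1.5·sin(-2.3562)·1.5 = 1.4090

(-0.5910, 1.4090, -2.3562)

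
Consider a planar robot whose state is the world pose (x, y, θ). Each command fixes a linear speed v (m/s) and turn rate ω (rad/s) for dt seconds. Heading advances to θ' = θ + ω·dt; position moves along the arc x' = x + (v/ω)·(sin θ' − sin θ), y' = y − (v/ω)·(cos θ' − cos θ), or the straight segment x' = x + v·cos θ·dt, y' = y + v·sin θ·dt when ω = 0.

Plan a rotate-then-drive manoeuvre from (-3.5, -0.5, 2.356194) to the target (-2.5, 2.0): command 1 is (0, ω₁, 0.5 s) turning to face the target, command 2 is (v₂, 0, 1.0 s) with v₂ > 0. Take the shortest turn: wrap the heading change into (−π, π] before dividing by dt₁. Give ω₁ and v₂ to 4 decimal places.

heading to target = atan2(2−-0.5, -2.5−-3.5) = 1.1903
Δθ = wrap(1.1903 − 2.3562) = -1.1659; ω₁ = Δθ/dt₁ = -2.3318
distance = √((-2.5−-3.5)² + (2−-0.5)²) = 2.6926; v₂ = distance/dt₂ = 2.6926

ω₁ = -2.3318, v₂ = 2.6926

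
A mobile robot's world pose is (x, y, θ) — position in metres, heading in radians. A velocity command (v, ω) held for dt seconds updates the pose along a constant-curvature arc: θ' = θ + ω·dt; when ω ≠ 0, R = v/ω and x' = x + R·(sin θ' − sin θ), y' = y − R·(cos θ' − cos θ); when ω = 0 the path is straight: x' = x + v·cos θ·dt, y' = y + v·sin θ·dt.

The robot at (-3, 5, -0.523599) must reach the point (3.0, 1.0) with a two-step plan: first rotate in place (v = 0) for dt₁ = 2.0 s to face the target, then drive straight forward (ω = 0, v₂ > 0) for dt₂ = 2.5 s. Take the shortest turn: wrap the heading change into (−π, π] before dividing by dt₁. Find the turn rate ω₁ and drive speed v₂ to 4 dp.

heading to target = atan2(1−5, 3−-3) = -0.5880
Δθ = wrap(-0.5880 − -0.5236) = -0.0644; ω₁ = Δθ/dt₁ = -0.0322
distance = √((3−-3)² + (1−5)²) = 7.2111; v₂ = distance/dt₂ = 2.8844

ω₁ = -0.0322, v₂ = 2.8844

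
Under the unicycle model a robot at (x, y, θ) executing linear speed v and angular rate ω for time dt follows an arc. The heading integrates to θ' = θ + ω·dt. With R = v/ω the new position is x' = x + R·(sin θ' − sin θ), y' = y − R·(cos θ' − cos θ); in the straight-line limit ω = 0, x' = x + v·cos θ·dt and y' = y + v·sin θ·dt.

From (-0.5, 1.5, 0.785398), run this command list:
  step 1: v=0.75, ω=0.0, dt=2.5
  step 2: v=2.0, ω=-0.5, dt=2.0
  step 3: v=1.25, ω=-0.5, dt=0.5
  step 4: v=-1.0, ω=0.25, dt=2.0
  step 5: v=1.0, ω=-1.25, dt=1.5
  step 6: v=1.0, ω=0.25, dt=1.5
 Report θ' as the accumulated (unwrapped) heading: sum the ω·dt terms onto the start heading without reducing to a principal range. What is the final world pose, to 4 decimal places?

step 1: θ'=0.7854 (straight) → pose (0.8258, 2.8258, 0.7854)
step 2: θ'=-0.2146 (R=-4.0000) → pose (4.5061, 3.9056, -0.2146)
step 3: θ'=-0.4646 (R=-2.5000) → pose (5.0939, 3.6980, -0.4646)
step 4: θ'=0.0354 (R=-4.0000) → pose (3.1600, 4.1195, 0.0354)
step 5: θ'=-1.8396 (R=-0.8000) → pose (3.9596, 3.1075, -1.8396)
step 6: θ'=-1.4646 (R=4.0000) → pose (3.8385, 1.6212, -1.4646)

(3.8385, 1.6212, -1.4646)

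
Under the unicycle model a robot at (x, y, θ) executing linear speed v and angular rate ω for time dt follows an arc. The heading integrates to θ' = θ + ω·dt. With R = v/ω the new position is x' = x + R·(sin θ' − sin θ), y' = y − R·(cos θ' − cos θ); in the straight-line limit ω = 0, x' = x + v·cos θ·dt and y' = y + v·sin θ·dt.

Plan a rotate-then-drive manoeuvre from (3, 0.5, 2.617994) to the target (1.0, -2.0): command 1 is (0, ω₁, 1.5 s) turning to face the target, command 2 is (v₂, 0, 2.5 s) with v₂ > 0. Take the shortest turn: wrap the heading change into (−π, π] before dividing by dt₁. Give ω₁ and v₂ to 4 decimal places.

ω₁ = 0.9464, v₂ = 1.2806

heading to target = atan2(-2−0.5, 1−3) = -2.2455
Δθ = wrap(-2.2455 − 2.6180) = 1.4197; ω₁ = Δθ/dt₁ = 0.9464
distance = √((1−3)² + (-2−0.5)²) = 3.2016; v₂ = distance/dt₂ = 1.2806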